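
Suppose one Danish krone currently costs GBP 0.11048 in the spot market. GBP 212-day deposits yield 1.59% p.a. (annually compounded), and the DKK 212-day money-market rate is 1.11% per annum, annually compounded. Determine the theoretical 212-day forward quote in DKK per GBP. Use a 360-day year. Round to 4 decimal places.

T = 212/360 years.
GBP growth factor: (1 + 0.0159)^(212/360) = 1.009333.
DKK growth factor: (1 + 0.0111)^(212/360) = 1.0065218.
So F = 0.11048 × 1.009333 / 1.0065218 = 0.1107886 (GBP/DKK).
Invert for DKK per GBP: 1 / 0.1107886 = 9.0262.

9.0262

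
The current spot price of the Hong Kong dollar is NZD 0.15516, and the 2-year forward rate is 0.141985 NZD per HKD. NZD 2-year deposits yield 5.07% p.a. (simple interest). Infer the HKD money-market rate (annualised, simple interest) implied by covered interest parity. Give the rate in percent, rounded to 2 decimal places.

10.18%

T = 2 years.
CIP gives F = S · g_NZD/g_HKD, so g_NZD/g_HKD = 0.141985/0.15516 = 0.9150877.
The NZD side grows by 1 + 0.0507×2 = 1.101400.
So the HKD growth factor = 1.2036005.
r = (1.2036005 − 1)/2 = 0.101800 → 10.18%.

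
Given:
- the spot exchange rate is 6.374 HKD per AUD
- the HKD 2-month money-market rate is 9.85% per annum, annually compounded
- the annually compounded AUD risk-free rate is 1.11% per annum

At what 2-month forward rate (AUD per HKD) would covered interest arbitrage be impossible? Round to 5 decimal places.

T = 2/12 years.
Growth of 1 HKD over T: (1 + 0.0985)^(2/12) = 1.0157808.
AUD growth factor: (1 + 0.0111)^(2/12) = 1.0018415.
Forward (HKD per AUD) = 6.374 × 1.0157808 / 1.0018415 = 6.462686.
Invert for AUD per HKD: 1 / 6.462686 = 0.15473.

0.15473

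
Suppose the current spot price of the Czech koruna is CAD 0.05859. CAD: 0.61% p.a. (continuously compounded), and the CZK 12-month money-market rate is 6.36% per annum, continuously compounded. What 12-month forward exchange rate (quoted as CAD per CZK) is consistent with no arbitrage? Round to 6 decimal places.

0.055316

T = 1 year.
CAD accumulates by e^(0.0061×1) = 1.0061186.
Growth of 1 CZK over T: e^(0.0636×1) = 1.065666.
So F = 0.05859 × 1.0061186 / 1.065666 = 0.05531610 (CAD/CZK).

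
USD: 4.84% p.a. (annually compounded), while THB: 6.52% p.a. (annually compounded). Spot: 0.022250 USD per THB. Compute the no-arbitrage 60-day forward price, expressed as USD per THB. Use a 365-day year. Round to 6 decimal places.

T = 60/365 years.
Growth of 1 USD over T: (1 + 0.0484)^(60/365) = 1.0077999.
THB growth factor: (1 + 0.0652)^(60/365) = 1.010437.
CIP: F = S · (grow USD)/(grow THB) = 0.02225 × 1.0077999/1.010437 = 0.02219193 USD per THB.

0.022192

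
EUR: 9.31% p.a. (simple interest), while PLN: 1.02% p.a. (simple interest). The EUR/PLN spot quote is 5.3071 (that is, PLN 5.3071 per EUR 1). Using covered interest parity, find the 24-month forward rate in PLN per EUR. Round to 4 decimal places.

4.5653

T = 2 years.
Growth of 1 PLN over T: 1 + 0.0102×2 = 1.020400.
EUR growth factor: 1 + 0.0931×2 = 1.186200.
Forward (PLN per EUR) = 5.3071 × 1.020400 / 1.186200 = 4.565305.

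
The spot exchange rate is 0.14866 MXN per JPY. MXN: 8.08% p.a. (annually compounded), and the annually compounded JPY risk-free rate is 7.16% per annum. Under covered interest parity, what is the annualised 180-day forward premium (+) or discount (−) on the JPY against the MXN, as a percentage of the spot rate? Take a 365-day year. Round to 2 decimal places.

T = 180/365 years.
CIP forward (MXN per JPY) = 0.14866 × 1.0390622/1.0346909 = 0.14928805.
(F − S)/S ÷ T = (0.14928805 − 0.14866)/0.14866/(180/365) = 0.008567 → 0.86%.

+0.86%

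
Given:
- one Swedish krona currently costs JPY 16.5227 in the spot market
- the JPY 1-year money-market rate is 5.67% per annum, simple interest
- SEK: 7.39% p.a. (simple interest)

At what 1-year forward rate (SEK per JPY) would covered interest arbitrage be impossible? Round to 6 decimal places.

0.061508

T = 1 year.
JPY accumulates by 1 + 0.0567×1 = 1.056700.
SEK growth factor: 1 + 0.0739×1 = 1.073900.
CIP: F = S · (grow JPY)/(grow SEK) = 16.5227 × 1.056700/1.073900 = 16.25807 JPY per SEK.
Quoted the other way: 1/16.25807 = 0.061508 SEK per JPY.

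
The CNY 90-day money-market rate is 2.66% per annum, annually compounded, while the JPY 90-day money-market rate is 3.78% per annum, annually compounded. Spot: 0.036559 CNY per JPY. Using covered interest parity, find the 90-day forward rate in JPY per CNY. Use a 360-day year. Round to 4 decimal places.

T = 90/360 years.
CNY accumulates by (1 + 0.0266)^(90/360) = 1.00658468.
Growth of 1 JPY over T: (1 + 0.0378)^(90/360) = 1.00931893.
So F = 0.036559 × 1.00658468 / 1.00931893 = 0.036459961 (CNY/JPY).
Quoted the other way: 1/0.036459961 = 27.4273 JPY per CNY.

27.4273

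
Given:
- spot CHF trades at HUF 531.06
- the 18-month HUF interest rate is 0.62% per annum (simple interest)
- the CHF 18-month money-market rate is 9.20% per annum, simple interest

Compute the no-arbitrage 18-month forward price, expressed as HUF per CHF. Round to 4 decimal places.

471.0008

T = 18/12 years.
Growth of 1 HUF over T: 1 + 0.0062×18/12 = 1.009300.
CHF accumulates by 1 + 0.0920×18/12 = 1.138000.
So F = 531.06 × 1.009300 / 1.138000 = 471.000754 (HUF/CHF).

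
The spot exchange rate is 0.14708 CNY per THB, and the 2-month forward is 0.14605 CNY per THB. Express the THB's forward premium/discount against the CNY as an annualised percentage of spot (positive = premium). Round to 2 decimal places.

T = 2/12 years.
(F − S)/S = (0.14605 − 0.14708)/0.14708 = -0.0070030.
Annualise by dividing by T: -0.0070030 / (2/12) = -0.042018 → -4.20%.

-4.20%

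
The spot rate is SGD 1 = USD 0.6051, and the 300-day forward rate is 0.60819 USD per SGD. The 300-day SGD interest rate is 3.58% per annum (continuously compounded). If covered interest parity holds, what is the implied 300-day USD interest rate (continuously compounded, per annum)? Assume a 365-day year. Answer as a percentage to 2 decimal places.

T = 300/365 years.
By CIP, F/S equals the USD-to-SGD growth ratio: 0.60819/0.6051 = 1.0051066.
SGD growth factor: e^(0.0358×300/365) = 1.0298618.
That pins the USD growth at 1.0351209.
r = ln(1.0351209)/(300/365) = 0.041997 → 4.20%.

4.20%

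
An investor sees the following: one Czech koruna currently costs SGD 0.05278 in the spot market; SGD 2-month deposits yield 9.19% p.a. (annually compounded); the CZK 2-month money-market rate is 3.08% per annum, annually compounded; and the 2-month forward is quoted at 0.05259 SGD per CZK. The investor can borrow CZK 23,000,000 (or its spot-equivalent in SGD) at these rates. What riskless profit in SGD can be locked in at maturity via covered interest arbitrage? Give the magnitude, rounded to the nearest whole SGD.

T = 2/12 years.
Keep in CZK, deliver into the forward: 23,000,000·1.005068669·0.05259 = SGD 1,215,700.91.
Swap to SGD now, deposit: 23,000,000·0.05278·1.014761101 = SGD 1,231,859.09.
The quoted forward undervalues CZK, so borrow CZK, convert to SGD at spot, deposit the SGD at 9.19%, and buy CZK forward at 0.05259 to cover the loan.
Arbitrage profit = |1,215,700.91 − 1,231,859.09| = SGD 16,158.

SGD 16,158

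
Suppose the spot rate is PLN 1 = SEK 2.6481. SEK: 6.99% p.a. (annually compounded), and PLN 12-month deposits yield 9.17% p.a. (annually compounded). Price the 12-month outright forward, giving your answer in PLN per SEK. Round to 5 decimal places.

T = 1 year.
Growth of 1 SEK over T: (1 + 0.0699)^1 = 1.069900.
Growth of 1 PLN over T: (1 + 0.0917)^1 = 1.091700.
CIP: F = S · (grow SEK)/(grow PLN) = 2.6481 × 1.069900/1.091700 = 2.595220 SEK per PLN.
Invert for PLN per SEK: 1 / 2.595220 = 0.38532.

0.38532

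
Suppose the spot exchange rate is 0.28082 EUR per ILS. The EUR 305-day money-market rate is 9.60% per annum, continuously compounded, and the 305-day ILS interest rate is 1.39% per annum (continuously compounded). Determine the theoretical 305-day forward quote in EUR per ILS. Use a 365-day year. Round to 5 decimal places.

0.30076

T = 305/365 years.
Growth of 1 EUR over T: e^(0.0960×305/365) = 1.0835245.
ILS growth factor: e^(0.0139×305/365) = 1.0116828.
CIP: F = S · (grow EUR)/(grow ILS) = 0.28082 × 1.0835245/1.0116828 = 0.3007616 EUR per ILS.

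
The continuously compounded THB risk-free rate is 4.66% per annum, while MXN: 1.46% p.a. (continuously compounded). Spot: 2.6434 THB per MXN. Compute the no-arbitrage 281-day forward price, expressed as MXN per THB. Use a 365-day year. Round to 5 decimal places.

0.36909

T = 281/365 years.
Growth of 1 THB over T: e^(0.0466×281/365) = 1.0365269.
MXN growth factor: e^(0.0146×281/365) = 1.0113034.
Forward (THB per MXN) = 2.6434 × 1.0365269 / 1.0113034 = 2.709331.
Quoted the other way: 1/2.709331 = 0.36909 MXN per THB.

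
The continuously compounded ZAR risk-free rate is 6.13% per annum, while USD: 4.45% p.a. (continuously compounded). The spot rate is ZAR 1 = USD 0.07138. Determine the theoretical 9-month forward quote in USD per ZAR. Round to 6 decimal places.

T = 9/12 years.
USD accumulates by e^(0.0445×9/12) = 1.0339382.
ZAR accumulates by e^(0.0613×9/12) = 1.0470482.
Forward (USD per ZAR) = 0.07138 × 1.0339382 / 1.0470482 = 0.07048626.

0.070486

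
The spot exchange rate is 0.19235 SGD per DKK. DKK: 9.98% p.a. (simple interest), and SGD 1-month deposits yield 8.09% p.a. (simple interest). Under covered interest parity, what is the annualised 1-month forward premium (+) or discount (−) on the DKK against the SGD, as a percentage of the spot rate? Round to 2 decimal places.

T = 1/12 years.
No-arbitrage forward: 0.19235 × 1.0067417 / 1.0083167 = 0.19204955 SGD/DKK.
Annualised premium = (F − S)/S × (1/T) = (0.19204955 − 0.19235)/0.19235 ÷ (1/12) = -1.87%.

-1.87%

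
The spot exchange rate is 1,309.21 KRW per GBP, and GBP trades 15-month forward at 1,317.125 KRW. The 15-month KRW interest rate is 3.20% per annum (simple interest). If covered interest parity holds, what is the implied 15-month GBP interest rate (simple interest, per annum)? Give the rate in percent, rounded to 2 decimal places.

T = 15/12 years.
By CIP, F/S equals the KRW-to-GBP growth ratio: 1317.125/1309.21 = 1.0060456.
KRW growth factor: 1 + 0.0320×15/12 = 1.040000.
That pins the GBP growth at 1.0337504.
r = (1.0337504 − 1)/(15/12) = 0.027000 → 2.70%.

2.70%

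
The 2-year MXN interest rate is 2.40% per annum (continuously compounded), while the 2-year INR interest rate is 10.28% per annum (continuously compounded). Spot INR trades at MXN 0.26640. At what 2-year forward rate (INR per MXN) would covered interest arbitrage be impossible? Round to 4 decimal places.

4.3945

T = 2 years.
Growth of 1 MXN over T: e^(0.0240×2) = 1.0491707.
INR growth factor: e^(0.1028×2) = 1.2282618.
Forward (MXN per INR) = 0.2664 × 1.0491707 / 1.2282618 = 0.2275566.
Invert for INR per MXN: 1 / 0.2275566 = 4.3945.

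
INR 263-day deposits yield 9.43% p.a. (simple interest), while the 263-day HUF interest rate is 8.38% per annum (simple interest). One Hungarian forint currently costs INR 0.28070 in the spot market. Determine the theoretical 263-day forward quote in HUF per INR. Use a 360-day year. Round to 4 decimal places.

3.5370

T = 263/360 years.
INR growth factor: 1 + 0.0943×263/360 = 1.0688914.
HUF growth factor: 1 + 0.0838×263/360 = 1.0612206.
So F = 0.2807 × 1.0688914 / 1.0612206 = 0.2827290 (INR/HUF).
Invert for HUF per INR: 1 / 0.2827290 = 3.5370.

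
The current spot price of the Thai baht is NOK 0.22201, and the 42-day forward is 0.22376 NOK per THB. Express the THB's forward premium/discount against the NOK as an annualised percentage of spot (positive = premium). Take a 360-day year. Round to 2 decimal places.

+6.76%

T = 42/360 years.
(F − S)/S = (0.22376 − 0.22201)/0.22201 = 0.0078825.
×(1/T) gives 6.76% p.a.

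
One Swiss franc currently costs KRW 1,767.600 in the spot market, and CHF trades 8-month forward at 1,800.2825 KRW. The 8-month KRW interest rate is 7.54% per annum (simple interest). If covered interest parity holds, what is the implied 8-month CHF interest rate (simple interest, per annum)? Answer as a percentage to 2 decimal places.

T = 8/12 years.
CIP gives F = S · g_KRW/g_CHF, so g_KRW/g_CHF = 1800.2825/1767.6 = 1.0184898.
KRW growth factor: 1 + 0.0754×8/12 = 1.0502667.
So the CHF growth factor = 1.031200.
r = (1.031200 − 1)/(8/12) = 0.046800 → 4.68%.

4.68%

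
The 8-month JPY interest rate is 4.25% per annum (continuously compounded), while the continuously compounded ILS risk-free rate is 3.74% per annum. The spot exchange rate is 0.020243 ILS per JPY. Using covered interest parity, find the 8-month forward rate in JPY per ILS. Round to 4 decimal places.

T = 8/12 years.
Growth of 1 ILS over T: e^(0.0374×8/12) = 1.02524677.
JPY growth factor: e^(0.0425×8/12) = 1.02873854.
So F = 0.020243 × 1.02524677 / 1.02873854 = 0.020174291 (ILS/JPY).
Quoted the other way: 1/0.020174291 = 49.5680 JPY per ILS.

49.5680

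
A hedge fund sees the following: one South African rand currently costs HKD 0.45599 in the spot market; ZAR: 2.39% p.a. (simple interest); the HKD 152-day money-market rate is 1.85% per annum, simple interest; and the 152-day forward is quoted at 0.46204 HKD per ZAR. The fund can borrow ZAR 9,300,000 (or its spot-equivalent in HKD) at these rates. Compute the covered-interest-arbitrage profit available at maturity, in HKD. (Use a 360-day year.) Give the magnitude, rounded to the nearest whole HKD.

HKD 66,502

T = 152/360 years.
Route A — deposit ZAR, sell forward: 9,300,000 × 1.010091111 × 0.46204 = HKD 4,340,333.22.
Route B — convert at spot, deposit HKD: 9,300,000 × 0.45599 × 1.007811111 = HKD 4,273,831.63.
The quoted forward overvalues ZAR, so borrow HKD, buy ZAR at spot, deposit the ZAR at 2.39%, and sell the proceeds forward at 0.46204.
Arbitrage profit = |4,340,333.22 − 4,273,831.63| = HKD 66,502.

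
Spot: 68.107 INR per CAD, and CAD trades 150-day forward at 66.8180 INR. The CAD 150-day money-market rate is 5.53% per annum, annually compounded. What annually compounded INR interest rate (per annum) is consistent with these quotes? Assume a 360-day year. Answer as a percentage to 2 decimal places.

0.80%

T = 150/360 years.
F/S = 66.818/68.107 = 0.9810739 = (growth of INR) / (growth of CAD).
The CAD side grows by (1 + 0.0553)^(150/360) = 1.0226805.
That pins the INR growth at 1.0033251.
Annualise: 1.0033251^(360/150) − 1 = 0.007999 = 0.80%.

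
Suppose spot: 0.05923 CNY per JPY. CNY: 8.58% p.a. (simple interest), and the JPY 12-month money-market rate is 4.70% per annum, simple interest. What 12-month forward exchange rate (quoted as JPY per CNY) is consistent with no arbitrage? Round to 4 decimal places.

T = 1 year.
Growth of 1 CNY over T: 1 + 0.0858×1 = 1.085800.
Growth of 1 JPY over T: 1 + 0.0470×1 = 1.047000.
So F = 0.05923 × 1.085800 / 1.047000 = 0.061424961 (CNY/JPY).
Invert for JPY per CNY: 1 / 0.061424961 = 16.2800.

16.2800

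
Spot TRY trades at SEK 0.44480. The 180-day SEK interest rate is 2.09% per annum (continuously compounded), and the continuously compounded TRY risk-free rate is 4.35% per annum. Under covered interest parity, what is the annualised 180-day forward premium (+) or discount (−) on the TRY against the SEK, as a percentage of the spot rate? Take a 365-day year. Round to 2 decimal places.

-2.25%

T = 180/365 years.
F = S · g_SEK/g_TRY = 0.4448 × 1.0103601/1.0216838 = 0.43987012.
(F − S)/S ÷ T = (0.43987012 − 0.4448)/0.4448/(180/365) = -0.022475 → -2.25%.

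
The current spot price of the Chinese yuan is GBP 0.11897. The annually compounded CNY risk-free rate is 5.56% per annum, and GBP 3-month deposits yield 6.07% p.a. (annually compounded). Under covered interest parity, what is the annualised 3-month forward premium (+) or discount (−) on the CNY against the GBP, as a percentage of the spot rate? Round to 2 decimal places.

T = 3/12 years.
No-arbitrage forward: 0.11897 × 1.0148413 / 1.0136192 = 0.11911344 GBP/CNY.
Annualised premium = (F − S)/S × (1/T) = (0.11911344 − 0.11897)/0.11897 ÷ (3/12) = 0.48%.

+0.48%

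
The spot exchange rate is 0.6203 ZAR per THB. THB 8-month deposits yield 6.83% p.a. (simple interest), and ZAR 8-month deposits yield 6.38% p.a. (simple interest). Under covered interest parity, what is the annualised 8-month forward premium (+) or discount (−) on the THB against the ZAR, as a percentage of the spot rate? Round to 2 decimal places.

T = 8/12 years.
CIP forward (ZAR per THB) = 0.6203 × 1.0425333/1.0455333 = 0.6185201.
(F − S)/S ÷ T = (0.6185201 − 0.6203)/0.6203/(8/12) = -0.004304 → -0.43%.

-0.43%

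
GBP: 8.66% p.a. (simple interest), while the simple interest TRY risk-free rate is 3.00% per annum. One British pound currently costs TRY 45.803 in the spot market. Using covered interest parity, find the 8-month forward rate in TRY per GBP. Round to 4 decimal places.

44.1690

T = 8/12 years.
Growth of 1 TRY over T: 1 + 0.0300×8/12 = 1.020000.
GBP accumulates by 1 + 0.0866×8/12 = 1.05773333.
So F = 45.803 × 1.020000 / 1.05773333 = 44.169035 (TRY/GBP).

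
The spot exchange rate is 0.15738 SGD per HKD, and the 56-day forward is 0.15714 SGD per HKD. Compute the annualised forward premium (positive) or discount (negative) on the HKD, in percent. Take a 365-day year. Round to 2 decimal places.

-0.99%

T = 56/365 years.
Period premium: (0.15714 − 0.15738)/0.15738 = -0.0015250.
Per annum: -0.0015250 / (56/365) = -0.009940 = -0.99%.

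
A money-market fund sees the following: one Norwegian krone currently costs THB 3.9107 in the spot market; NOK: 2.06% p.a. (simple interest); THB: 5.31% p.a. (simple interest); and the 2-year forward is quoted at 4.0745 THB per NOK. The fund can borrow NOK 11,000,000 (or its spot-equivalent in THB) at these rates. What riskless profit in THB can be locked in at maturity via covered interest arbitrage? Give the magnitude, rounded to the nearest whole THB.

THB 920,116

T = 2 years.
Keep in NOK, deliver into the forward: 11,000,000·1.041200·4.0745 = THB 46,666,063.40.
Swap to THB now, deposit: 11,000,000·3.9107·1.106200 = THB 47,586,179.74.
The quoted forward undervalues NOK, so borrow NOK, convert to THB at spot, deposit the THB at 5.31%, and buy NOK forward at 4.0745 to cover the loan.
The gap between the two covered legs is THB 920,116.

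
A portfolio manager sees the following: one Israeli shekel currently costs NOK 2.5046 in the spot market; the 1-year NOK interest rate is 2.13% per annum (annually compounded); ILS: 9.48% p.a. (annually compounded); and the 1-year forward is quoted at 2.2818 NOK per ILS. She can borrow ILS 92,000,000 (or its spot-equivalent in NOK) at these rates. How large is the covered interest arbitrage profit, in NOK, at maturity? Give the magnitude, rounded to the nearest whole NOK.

T = 1 year.
Route A — deposit ILS, sell forward: 92,000,000 × 1.094800 × 2.2818 = NOK 229,826,546.88.
Route B — convert at spot, deposit NOK: 92,000,000 × 2.5046 × 1.021300 = NOK 235,331,214.16.
The quoted forward undervalues ILS, so borrow ILS, convert to NOK at spot, deposit the NOK at 2.13%, and buy ILS forward at 2.2818 to cover the loan.
Profit = 235,331,214.16 − 229,826,546.88 = NOK 5,504,667.

NOK 5,504,667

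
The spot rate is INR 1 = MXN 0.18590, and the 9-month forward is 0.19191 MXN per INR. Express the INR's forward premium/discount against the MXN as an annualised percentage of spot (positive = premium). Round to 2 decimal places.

T = 9/12 years.
INR trades forward at +3.23292% vs spot over the period.
×(1/T) gives 4.31% p.a.

+4.31%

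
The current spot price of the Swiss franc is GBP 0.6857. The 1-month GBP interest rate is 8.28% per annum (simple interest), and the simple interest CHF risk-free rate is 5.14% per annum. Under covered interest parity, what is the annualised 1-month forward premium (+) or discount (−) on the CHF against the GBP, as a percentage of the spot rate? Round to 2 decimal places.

+3.13%

T = 1/12 years.
F = S · g_GBP/g_CHF = 0.6857 × 1.006900/1.0042833 = 0.6874866.
(F − S)/S ÷ T = (0.6874866 − 0.6857)/0.6857/(1/12) = 0.031266 → 3.13%.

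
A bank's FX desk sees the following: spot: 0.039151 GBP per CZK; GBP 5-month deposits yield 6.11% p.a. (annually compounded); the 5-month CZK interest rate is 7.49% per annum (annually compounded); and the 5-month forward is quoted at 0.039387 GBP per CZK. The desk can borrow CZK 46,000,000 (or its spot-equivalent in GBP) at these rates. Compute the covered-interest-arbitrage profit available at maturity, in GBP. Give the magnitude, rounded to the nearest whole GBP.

T = 5/12 years.
Keep in CZK, deliver into the forward: 46,000,000·1.030552275·0.039387 = GBP 1,867,156.67.
Swap to GBP now, deposit: 46,000,000·0.039151·1.025018722 = GBP 1,846,003.37.
The quoted forward overvalues CZK, so borrow GBP, buy CZK at spot, deposit the CZK at 7.49%, and sell the proceeds forward at 0.039387.
Arbitrage profit = |1,867,156.67 − 1,846,003.37| = GBP 21,153.

GBP 21,153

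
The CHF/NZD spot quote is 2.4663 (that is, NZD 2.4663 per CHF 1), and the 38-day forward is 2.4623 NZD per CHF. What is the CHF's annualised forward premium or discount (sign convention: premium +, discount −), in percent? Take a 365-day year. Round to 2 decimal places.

-1.56%

T = 38/365 years.
CHF trades forward at -0.16219% vs spot over the period.
×(1/T) gives -1.56% p.a.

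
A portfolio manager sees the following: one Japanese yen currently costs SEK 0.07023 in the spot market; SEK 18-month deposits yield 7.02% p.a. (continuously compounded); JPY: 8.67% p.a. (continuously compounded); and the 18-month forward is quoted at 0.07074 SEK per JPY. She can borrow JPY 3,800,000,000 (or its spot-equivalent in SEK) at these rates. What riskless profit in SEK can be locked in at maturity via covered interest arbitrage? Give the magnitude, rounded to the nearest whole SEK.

T = 18/12 years.
Route A — deposit JPY, sell forward: 3,800,000,000 × 1.13888532617 × 0.07074 = SEK 306,146,042.30.
Route B — convert at spot, deposit SEK: 3,800,000,000 × 0.07023 × 1.11104387353 = SEK 296,508,722.70.
The quoted forward overvalues JPY, so borrow SEK, buy JPY at spot, deposit the JPY at 8.67%, and sell the proceeds forward at 0.07074.
The gap between the two covered legs is SEK 9,637,320.

SEK 9,637,320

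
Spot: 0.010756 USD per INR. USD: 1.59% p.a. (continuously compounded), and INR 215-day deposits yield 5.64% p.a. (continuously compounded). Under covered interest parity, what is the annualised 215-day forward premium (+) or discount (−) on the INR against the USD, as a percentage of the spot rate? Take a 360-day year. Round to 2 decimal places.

T = 215/360 years.
No-arbitrage forward: 0.010756 × 1.0095411 / 1.034257 = 0.010498961 USD/INR.
(F − S)/S ÷ T = (0.010498961 − 0.010756)/0.010756/(215/360) = -0.040014 → -4.00%.

-4.00%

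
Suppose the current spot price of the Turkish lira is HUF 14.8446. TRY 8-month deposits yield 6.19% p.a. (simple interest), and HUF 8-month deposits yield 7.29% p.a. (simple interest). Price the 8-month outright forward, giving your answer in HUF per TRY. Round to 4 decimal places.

T = 8/12 years.
HUF accumulates by 1 + 0.0729×8/12 = 1.048600.
TRY growth factor: 1 + 0.0619×8/12 = 1.04126667.
So F = 14.8446 × 1.048600 / 1.04126667 = 14.949146 (HUF/TRY).

14.9491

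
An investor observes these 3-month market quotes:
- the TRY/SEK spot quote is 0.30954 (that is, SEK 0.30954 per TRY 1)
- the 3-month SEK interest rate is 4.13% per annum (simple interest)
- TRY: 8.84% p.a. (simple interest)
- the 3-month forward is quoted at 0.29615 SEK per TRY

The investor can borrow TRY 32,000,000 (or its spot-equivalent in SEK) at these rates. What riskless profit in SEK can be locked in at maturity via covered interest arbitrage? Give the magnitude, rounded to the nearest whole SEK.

SEK 321,315

T = 3/12 years.
Keep in TRY, deliver into the forward: 32,000,000·1.022100·0.29615 = SEK 9,686,237.28.
Swap to SEK now, deposit: 32,000,000·0.30954·1.010325 = SEK 10,007,552.02.
The quoted forward undervalues TRY, so borrow TRY, convert to SEK at spot, deposit the SEK at 4.13%, and buy TRY forward at 0.29615 to cover the loan.
Arbitrage profit = |9,686,237.28 − 10,007,552.02| = SEK 321,315.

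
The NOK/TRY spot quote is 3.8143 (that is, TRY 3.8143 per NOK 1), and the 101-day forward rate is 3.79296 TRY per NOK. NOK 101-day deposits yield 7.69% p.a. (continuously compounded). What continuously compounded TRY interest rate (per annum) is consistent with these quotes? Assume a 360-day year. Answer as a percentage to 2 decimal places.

5.69%

T = 101/360 years.
F/S = 3.79296/3.8143 = 0.9944053 = (growth of TRY) / (growth of NOK).
NOK growth factor: e^(0.0769×101/360) = 1.0218091.
Hence g_TRY = 1.0160924.
Take logs: ln 1.0160924 / (101/360) = 0.056902, so 5.69%.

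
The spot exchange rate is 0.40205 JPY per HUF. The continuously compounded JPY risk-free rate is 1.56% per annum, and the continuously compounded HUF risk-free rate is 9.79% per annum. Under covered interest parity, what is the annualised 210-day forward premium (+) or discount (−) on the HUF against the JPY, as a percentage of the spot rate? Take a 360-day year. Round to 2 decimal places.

-8.04%

T = 210/360 years.
No-arbitrage forward: 0.40205 × 1.0091415 / 1.0587705 = 0.38320424 JPY/HUF.
(F − S)/S ÷ T = (0.38320424 − 0.40205)/0.40205/(210/360) = -0.080356 → -8.04%.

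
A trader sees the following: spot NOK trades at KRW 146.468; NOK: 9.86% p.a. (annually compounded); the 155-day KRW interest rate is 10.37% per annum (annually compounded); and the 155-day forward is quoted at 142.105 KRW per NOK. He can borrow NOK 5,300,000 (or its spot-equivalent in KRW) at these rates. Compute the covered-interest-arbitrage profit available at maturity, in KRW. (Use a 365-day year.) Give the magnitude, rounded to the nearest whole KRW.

T = 155/365 years.
Invest the NOK and cover forward: 5,300,000 × 1.04074142571 × 142.105 = KRW 783,841,169.59.
Convert at spot and invest in KRW: 5,300,000 × 146.468 × 1.04279038487 = KRW 809,497,737.08.
The quoted forward undervalues NOK, so borrow NOK, convert to KRW at spot, deposit the KRW at 10.37%, and buy NOK forward at 142.105 to cover the loan.
Profit = 809,497,737.08 − 783,841,169.59 = KRW 25,656,567.

KRW 25,656,567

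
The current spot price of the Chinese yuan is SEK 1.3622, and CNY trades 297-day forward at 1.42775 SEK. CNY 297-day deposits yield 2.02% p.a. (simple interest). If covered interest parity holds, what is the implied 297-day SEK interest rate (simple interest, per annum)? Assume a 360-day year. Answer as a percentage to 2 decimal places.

T = 297/360 years.
F/S = 1.42775/1.3622 = 1.0481207 = (growth of SEK) / (growth of CNY).
CNY growth factor: 1 + 0.0202×297/360 = 1.016665.
So the SEK growth factor = 1.0655876.
(1.0655876 − 1)/T = 0.079500, i.e. 7.95%.

7.95%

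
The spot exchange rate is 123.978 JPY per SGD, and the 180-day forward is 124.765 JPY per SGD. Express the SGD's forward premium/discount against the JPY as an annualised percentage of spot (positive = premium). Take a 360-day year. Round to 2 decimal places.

+1.27%

T = 180/360 years.
SGD trades forward at +0.63479% vs spot over the period.
Annualise by dividing by T: 0.0063479 / (180/360) = 0.012696 → 1.27%.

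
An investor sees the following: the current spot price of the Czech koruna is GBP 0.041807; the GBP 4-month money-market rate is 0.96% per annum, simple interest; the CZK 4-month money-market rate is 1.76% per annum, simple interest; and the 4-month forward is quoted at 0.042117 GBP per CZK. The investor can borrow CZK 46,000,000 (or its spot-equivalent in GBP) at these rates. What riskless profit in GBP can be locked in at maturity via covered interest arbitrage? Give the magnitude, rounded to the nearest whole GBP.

GBP 19,472

T = 4/12 years.
Keep in CZK, deliver into the forward: 46,000,000·1.005866667·0.042117 = GBP 1,948,747.98.
Swap to GBP now, deposit: 46,000,000·0.041807·1.003200 = GBP 1,929,275.99.
The quoted forward overvalues CZK, so borrow GBP, buy CZK at spot, deposit the CZK at 1.76%, and sell the proceeds forward at 0.042117.
Arbitrage profit = |1,948,747.98 − 1,929,275.99| = GBP 19,472.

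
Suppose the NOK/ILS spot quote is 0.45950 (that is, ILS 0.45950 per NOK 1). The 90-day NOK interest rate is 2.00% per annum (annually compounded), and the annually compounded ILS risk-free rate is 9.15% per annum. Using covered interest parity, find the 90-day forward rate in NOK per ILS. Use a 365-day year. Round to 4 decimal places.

T = 90/365 years.
ILS accumulates by (1 + 0.0915)^(90/365) = 1.0218231.
Growth of 1 NOK over T: (1 + 0.0200)^(90/365) = 1.0048948.
So F = 0.4595 × 1.0218231 / 1.0048948 = 0.4672407 (ILS/NOK).
Invert for NOK per ILS: 1 / 0.4672407 = 2.1402.

2.1402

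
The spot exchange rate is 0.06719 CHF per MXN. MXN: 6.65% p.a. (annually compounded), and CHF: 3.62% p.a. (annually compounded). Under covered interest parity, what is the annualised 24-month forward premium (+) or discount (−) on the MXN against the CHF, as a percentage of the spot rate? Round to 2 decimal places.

T = 2 years.
F = S · g_CHF/g_MXN = 0.06719 × 1.0737104/1.1374222 = 0.06342641.
Annualised premium = (F − S)/S × (1/T) = (0.06342641 − 0.06719)/0.06719 ÷ 2 = -2.80%.

-2.80%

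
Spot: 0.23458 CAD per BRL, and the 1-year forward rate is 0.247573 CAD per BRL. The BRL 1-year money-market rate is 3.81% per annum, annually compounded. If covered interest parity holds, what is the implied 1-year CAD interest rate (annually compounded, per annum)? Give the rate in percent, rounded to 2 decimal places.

T = 1 year.
F/S = 0.247573/0.23458 = 1.0553884 = (growth of CAD) / (growth of BRL).
BRL growth factor: (1 + 0.0381)^1 = 1.038100.
That pins the CAD growth at 1.0955987.
r = 1.0955987^(1/1) − 1 = 0.095599 → 9.56%.

9.56%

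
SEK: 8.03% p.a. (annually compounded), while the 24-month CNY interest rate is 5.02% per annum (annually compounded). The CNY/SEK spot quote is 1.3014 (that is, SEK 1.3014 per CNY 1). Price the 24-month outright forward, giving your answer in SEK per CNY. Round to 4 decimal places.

T = 2 years.
SEK accumulates by (1 + 0.0803)^2 = 1.1670481.
Growth of 1 CNY over T: (1 + 0.0502)^2 = 1.102920.
Forward (SEK per CNY) = 1.3014 × 1.1670481 / 1.102920 = 1.377069.

1.3771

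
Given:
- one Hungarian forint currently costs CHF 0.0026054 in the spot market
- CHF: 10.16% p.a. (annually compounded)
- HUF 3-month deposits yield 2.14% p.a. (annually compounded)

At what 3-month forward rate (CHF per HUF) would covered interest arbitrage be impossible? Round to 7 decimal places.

0.0026551

T = 3/12 years.
Growth of 1 CHF over T: (1 + 0.1016)^(3/12) = 1.0244859.
Growth of 1 HUF over T: (1 + 0.0214)^(3/12) = 1.0053076.
CIP: F = S · (grow CHF)/(grow HUF) = 0.0026054 × 1.0244859/1.0053076 = 0.002655103 CHF per HUF.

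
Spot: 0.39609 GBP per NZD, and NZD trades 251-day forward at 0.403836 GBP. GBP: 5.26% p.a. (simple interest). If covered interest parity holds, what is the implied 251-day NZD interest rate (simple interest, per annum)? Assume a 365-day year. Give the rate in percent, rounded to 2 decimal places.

2.37%

T = 251/365 years.
CIP gives F = S · g_GBP/g_NZD, so g_GBP/g_NZD = 0.403836/0.39609 = 1.0195562.
The GBP side grows by 1 + 0.0526×251/365 = 1.0361715.
Hence g_NZD = 1.0162966.
r = (1.0162966 − 1)/(251/365) = 0.023698 → 2.37%.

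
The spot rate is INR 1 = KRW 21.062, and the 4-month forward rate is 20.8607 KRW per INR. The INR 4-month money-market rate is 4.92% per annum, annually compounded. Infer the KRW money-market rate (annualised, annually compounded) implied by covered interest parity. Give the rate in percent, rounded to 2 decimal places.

1.94%

T = 4/12 years.
F/S = 20.8607/21.062 = 0.9904425 = (growth of KRW) / (growth of INR).
The INR side grows by (1 + 0.0492)^(4/12) = 1.0161382.
Hence g_KRW = 1.0064265.
r = 1.0064265^(12/4) − 1 = 0.019404 → 1.94%.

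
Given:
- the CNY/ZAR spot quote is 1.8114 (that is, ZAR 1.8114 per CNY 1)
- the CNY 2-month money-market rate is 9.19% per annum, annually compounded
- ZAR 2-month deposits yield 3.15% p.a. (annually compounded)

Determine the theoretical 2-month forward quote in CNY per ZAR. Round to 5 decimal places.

0.55732

T = 2/12 years.
ZAR accumulates by (1 + 0.0315)^(2/12) = 1.0051824.
CNY accumulates by (1 + 0.0919)^(2/12) = 1.0147611.
Forward (ZAR per CNY) = 1.8114 × 1.0051824 / 1.0147611 = 1.794302.
Invert for CNY per ZAR: 1 / 1.794302 = 0.55732.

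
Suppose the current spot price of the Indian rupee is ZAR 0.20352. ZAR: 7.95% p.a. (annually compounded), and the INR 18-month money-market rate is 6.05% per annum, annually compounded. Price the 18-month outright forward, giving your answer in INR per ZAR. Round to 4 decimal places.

T = 18/12 years.
ZAR growth factor: (1 + 0.0795)^(18/12) = 1.1215896.
INR accumulates by (1 + 0.0605)^(18/12) = 1.0921091.
So F = 0.20352 × 1.1215896 / 1.0921091 = 0.2090138 (ZAR/INR).
Invert for INR per ZAR: 1 / 0.2090138 = 4.7844.

4.7844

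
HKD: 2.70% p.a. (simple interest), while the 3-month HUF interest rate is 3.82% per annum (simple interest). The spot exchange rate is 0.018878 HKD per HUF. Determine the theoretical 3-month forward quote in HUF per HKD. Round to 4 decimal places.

T = 3/12 years.
HKD growth factor: 1 + 0.0270×3/12 = 1.006750.
HUF accumulates by 1 + 0.0382×3/12 = 1.009550.
CIP: F = S · (grow HKD)/(grow HUF) = 0.018878 × 1.006750/1.009550 = 0.018825642 HKD per HUF.
Invert for HUF per HKD: 1 / 0.018825642 = 53.1190.

53.1190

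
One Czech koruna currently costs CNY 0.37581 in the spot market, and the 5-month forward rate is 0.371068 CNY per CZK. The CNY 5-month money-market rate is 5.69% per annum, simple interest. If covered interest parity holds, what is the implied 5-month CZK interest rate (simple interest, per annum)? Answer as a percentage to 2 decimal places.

T = 5/12 years.
By CIP, F/S equals the CNY-to-CZK growth ratio: 0.371068/0.37581 = 0.9873819.
The CNY side grows by 1 + 0.0569×5/12 = 1.0237083.
So the CZK growth factor = 1.0367906.
(1.0367906 − 1)/T = 0.088297, i.e. 8.83%.

8.83%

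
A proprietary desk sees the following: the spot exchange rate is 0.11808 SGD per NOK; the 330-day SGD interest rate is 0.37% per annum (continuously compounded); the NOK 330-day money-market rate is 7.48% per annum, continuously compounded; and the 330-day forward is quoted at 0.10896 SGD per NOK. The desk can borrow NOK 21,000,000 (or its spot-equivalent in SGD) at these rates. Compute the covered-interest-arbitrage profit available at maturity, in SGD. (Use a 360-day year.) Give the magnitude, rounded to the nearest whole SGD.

T = 330/360 years.
Invest the NOK and cover forward: 21,000,000 × 1.070972021 × 0.10896 = SGD 2,450,555.34.
Convert at spot and invest in SGD: 21,000,000 × 0.11808 × 1.003397425 = SGD 2,488,104.53.
The quoted forward undervalues NOK, so borrow NOK, convert to SGD at spot, deposit the SGD at 0.37%, and buy NOK forward at 0.10896 to cover the loan.
Arbitrage profit = |2,450,555.34 − 2,488,104.53| = SGD 37,549.

SGD 37,549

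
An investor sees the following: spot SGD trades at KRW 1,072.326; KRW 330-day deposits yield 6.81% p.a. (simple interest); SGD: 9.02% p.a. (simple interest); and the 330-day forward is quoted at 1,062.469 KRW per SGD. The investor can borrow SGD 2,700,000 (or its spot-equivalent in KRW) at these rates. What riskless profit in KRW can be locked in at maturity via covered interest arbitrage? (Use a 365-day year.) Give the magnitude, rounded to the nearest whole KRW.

KRW 29,065,796

T = 330/365 years.
Keep in SGD, deliver into the forward: 2,700,000·1.081550684932·1062.469 = KRW 3,102,608,001.61.
Swap to KRW now, deposit: 2,700,000·1072.326·1.061569863014 = KRW 3,073,542,205.30.
The quoted forward overvalues SGD, so borrow KRW, buy SGD at spot, deposit the SGD at 9.02%, and sell the proceeds forward at 1,062.469.
Arbitrage profit = |3,102,608,001.61 − 3,073,542,205.30| = KRW 29,065,796.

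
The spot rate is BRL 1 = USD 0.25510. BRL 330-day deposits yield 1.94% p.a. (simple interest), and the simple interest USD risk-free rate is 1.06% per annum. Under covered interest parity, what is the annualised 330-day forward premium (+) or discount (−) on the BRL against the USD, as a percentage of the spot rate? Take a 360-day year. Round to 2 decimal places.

T = 330/360 years.
No-arbitrage forward: 0.2551 × 1.0097167 / 1.0177833 = 0.25307817 USD/BRL.
Annualised premium = (F − S)/S × (1/T) = (0.25307817 − 0.2551)/0.2551 ÷ (330/360) = -0.86%.

-0.86%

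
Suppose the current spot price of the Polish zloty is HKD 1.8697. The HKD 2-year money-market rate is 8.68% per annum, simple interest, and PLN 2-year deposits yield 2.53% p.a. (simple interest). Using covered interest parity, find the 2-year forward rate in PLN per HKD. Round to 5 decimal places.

0.47879

T = 2 years.
HKD accumulates by 1 + 0.0868×2 = 1.173600.
Growth of 1 PLN over T: 1 + 0.0253×2 = 1.050600.
CIP: F = S · (grow HKD)/(grow PLN) = 1.8697 × 1.173600/1.050600 = 2.088597 HKD per PLN.
Invert for PLN per HKD: 1 / 2.088597 = 0.47879.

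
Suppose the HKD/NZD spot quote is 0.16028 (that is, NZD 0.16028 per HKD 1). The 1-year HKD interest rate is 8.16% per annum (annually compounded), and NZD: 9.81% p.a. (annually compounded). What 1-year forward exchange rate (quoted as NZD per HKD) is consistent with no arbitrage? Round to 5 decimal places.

T = 1 year.
NZD accumulates by (1 + 0.0981)^1 = 1.098100.
HKD accumulates by (1 + 0.0816)^1 = 1.081600.
So F = 0.16028 × 1.098100 / 1.081600 = 0.1627251 (NZD/HKD).

0.16273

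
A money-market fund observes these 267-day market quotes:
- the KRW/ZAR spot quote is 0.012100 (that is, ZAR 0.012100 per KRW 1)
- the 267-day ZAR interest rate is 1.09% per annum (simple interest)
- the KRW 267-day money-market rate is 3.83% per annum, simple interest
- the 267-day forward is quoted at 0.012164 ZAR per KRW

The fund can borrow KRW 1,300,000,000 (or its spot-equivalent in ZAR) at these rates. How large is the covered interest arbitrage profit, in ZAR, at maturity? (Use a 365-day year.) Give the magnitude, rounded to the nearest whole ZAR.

ZAR 400,812

T = 267/365 years.
Invest the KRW and cover forward: 1,300,000,000 × 1.0280167123 × 0.012164 = ZAR 16,256,233.87.
Convert at spot and invest in ZAR: 1,300,000,000 × 0.012100 × 1.0079734247 = ZAR 15,855,421.97.
The quoted forward overvalues KRW, so borrow ZAR, buy KRW at spot, deposit the KRW at 3.83%, and sell the proceeds forward at 0.012164.
Arbitrage profit = |16,256,233.87 − 15,855,421.97| = ZAR 400,812.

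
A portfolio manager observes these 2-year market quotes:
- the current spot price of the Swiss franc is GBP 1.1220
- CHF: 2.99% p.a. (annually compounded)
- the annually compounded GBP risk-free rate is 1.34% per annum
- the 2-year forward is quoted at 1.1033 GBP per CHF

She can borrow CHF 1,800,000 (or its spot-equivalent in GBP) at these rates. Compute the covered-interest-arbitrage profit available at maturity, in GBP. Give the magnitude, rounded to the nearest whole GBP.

T = 2 years.
Invest the CHF and cover forward: 1,800,000 × 1.06069401 × 1.1033 = GBP 2,106,474.66.
Convert at spot and invest in GBP: 1,800,000 × 1.1220 × 1.02697956 = GBP 2,074,087.92.
The quoted forward overvalues CHF, so borrow GBP, buy CHF at spot, deposit the CHF at 2.99%, and sell the proceeds forward at 1.1033.
The gap between the two covered legs is GBP 32,387.

GBP 32,387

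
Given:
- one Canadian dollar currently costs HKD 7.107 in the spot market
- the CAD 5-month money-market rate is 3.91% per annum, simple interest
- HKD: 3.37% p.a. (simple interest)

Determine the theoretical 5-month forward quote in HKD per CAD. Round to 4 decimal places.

T = 5/12 years.
HKD growth factor: 1 + 0.0337×5/12 = 1.0140417.
CAD growth factor: 1 + 0.0391×5/12 = 1.0162917.
So F = 7.107 × 1.0140417 / 1.0162917 = 7.091266 (HKD/CAD).

7.0913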